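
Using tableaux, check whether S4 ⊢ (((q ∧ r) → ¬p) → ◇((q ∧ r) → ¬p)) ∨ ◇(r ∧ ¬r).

Yes, valid

Tableau for the negation ¬((((q ∧ r) → ¬p) → ◇((q ∧ r) → ¬p)) ∨ ◇(r ∧ ¬r)):
1. ¬((((q ∧ r) → ¬p) → ◇((q ∧ r) → ¬p)) ∨ ◇(r ∧ ¬r)), 0
2. ¬(((q ∧ r) → ¬p) → ◇((q ∧ r) → ¬p)), 0   [¬∨-rule on 1]
3. ¬◇(r ∧ ¬r), 0   [¬∨-rule on 1]
4. (q ∧ r) → ¬p, 0   [¬→-rule on 2]
5. ¬◇((q ∧ r) → ¬p), 0   [¬→-rule on 2]
6. ¬(r ∧ ¬r), 0   [¬◇-rule on 3 via 0R0]
7. ¬((q ∧ r) → ¬p), 0   [¬◇-rule on 5 via 0R0]
8. q ∧ r, 0   [¬→-rule on 7]
9. p, 0   [¬→-rule on 7]
10. q, 0   [∧-rule on 8]
11. r, 0   [∧-rule on 8]
12. ¬(q ∧ r), 0   [→-rule on 4 (branches; this branch)]
13. ¬r, 0   [¬∧-rule on 12 (branches; this branch)]
Accessibility: 0R0
Branch closes: r and ¬r both at 0.
Every branch of the negation's tableau closes; the branch above is one of them.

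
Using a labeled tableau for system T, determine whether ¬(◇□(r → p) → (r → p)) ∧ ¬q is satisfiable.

1. ¬(◇□(r → p) → (r → p)) ∧ ¬q, w0
2. ¬(◇□(r → p) → (r → p)), w0
3. ¬q, w0
4. ◇□(r → p), w0
5. ¬(r → p), w0
6. r, w0
7. ¬p, w0
8. □(r → p), w1
9. r → p, w1
10. p, w1
Accessibility: w0Rw0, w0Rw1, w1Rw1

Satisfiable (open branch found)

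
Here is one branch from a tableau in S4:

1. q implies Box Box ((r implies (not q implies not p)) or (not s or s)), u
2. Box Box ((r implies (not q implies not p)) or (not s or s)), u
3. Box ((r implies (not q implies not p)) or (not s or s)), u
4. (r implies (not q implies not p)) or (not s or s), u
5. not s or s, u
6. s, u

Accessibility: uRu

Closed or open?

No, open

No world carries both an atom and its negation.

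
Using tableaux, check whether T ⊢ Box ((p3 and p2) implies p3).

Valid

Tableau for the negation not Box ((p3 and p2) implies p3):
1. not Box ((p3 and p2) implies p3), u
2. not ((p3 and p2) implies p3), v
3. p3 and p2, v
4. not p3, v
5. p3, v
6. p2, v
Accessibility: uRu, uRv, vRv
Branch closes: p3 and not p3 both at v.
All branches of the negation close; one closing branch shown above.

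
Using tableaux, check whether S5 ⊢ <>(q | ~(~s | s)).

Invalid (countermodel exists)

Tableau for the negation ~<>(q | ~(~s | s)):
1. ~<>(q | ~(~s | s)), w0
2. ~(q | ~(~s | s)), w0   [~<>-rule on 1 via w0Rw0]
3. ~q, w0   [~|-rule on 2]
4. ~s | s, w0   [~|-rule on 2]
5. s, w0   [|-rule on 4 (branches; this branch)]
Accessibility: w0Rw0
The negation has an open branch (countermodel exists).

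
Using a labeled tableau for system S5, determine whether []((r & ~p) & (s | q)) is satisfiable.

Satisfiable (open branch found)

1. []((r & ~p) & (s | q)), 0
2. (r & ~p) & (s | q), 0
3. r & ~p, 0
4. s | q, 0
5. r, 0
6. ~p, 0
7. q, 0
Accessibility: 0R0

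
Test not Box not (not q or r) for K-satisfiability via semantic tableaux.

Yes, satisfiable

1. not Box not (not q or r), u
2. not q or r, v   [neg-Box-rule on 1: fresh world v, uRv]
3. r, v   [or-rule on 2 (branches; this branch)]
Accessibility: uRv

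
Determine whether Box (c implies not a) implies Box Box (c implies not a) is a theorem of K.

Not valid

Tableau for the negation not (Box (c implies not a) implies Box Box (c implies not a)):
1. not (Box (c implies not a) implies Box Box (c implies not a)), u
2. Box (c implies not a), u
3. not Box Box (c implies not a), u
4. not Box (c implies not a), v
5. c implies not a, v
6. not a, v
7. not (c implies not a), w
8. c, w
9. a, w
Accessibility: uRv, vRw
The negation has an open branch (countermodel exists).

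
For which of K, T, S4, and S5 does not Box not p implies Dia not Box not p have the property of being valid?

K-tableau for the negation not (not Box not p implies Dia not Box not p):
1. not (not Box not p implies Dia not Box not p), 0
2. not Box not p, 0
3. not Dia not Box not p, 0
4. p, 1
5. Box not p, 1
Accessibility: 0R1
Complete open branch: countermodel on a K-frame, so not valid in K.
T-tableau for the negation not (not Box not p implies Dia not Box not p):
1. not (not Box not p implies Dia not Box not p), 0
2. not Box not p, 0
3. not Dia not Box not p, 0
4. Box not p, 0
5. not p, 0
6. p, 1
7. Box not p, 1
8. not p, 1
Accessibility: 0R0, 0R1, 1R1
Branch closes: p and not p both at 1.
Every branch closes (one shown): valid in T, hence also in S4, S5 (every theorem of T is a theorem of S4 and S5).

T, S4, S5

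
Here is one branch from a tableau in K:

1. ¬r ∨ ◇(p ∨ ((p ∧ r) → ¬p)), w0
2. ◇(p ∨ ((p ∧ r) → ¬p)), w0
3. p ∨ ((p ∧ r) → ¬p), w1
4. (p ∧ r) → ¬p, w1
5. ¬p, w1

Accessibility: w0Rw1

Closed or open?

Open

No atom appears with both signs at the same world.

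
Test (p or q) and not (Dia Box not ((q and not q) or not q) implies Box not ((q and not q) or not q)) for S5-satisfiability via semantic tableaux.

1. (p or q) and not (Dia Box not ((q and not q) or not q) implies Box not ((q and not q) or not q)), u
2. p or q, u
3. not (Dia Box not ((q and not q) or not q) implies Box not ((q and not q) or not q)), u
4. Dia Box not ((q and not q) or not q), u
5. not Box not ((q and not q) or not q), u
6. q, u
7. Box not ((q and not q) or not q), v
8. not ((q and not q) or not q), u
9. not (q and not q), u
10. not ((q and not q) or not q), v
11. not (q and not q), v
12. q, v
13. (q and not q) or not q, w
14. not ((q and not q) or not q), w
15. not (q and not q), w
16. q, w
17. q and not q, w
18. not q, w
Accessibility: uRu, uRv, uRw, vRu, vRv, vRw, wRu, wRv, wRw
Branch closes: q and not q both at w.
Every branch closes; the branch above is one of them.

No, unsatisfiable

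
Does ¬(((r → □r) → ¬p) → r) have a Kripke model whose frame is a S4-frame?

1. ¬(((r → □r) → ¬p) → r), 0
2. (r → □r) → ¬p, 0
3. ¬r, 0
4. ¬p, 0
Accessibility: 0R0

Yes, satisfiable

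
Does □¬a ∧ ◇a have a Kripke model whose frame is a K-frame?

1. □¬a ∧ ◇a, w0
2. □¬a, w0   [∧-rule on 1]
3. ◇a, w0   [∧-rule on 1]
4. a, w1   [◇-rule on 3: fresh world w1, w0Rw1]
5. ¬a, w1   [□-rule on 2 via w0Rw1]
Accessibility: w0Rw1
Branch closes: a and ¬a both at w1.
(One branch shown.) All branches close.

No, unsatisfiable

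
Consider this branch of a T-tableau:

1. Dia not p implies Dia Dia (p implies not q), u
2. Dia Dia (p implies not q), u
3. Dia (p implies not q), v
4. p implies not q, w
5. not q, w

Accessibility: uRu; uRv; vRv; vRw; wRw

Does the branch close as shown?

No atom appears with both signs at the same world.

Not closed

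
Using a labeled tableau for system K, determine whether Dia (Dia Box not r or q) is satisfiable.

1. Dia (Dia Box not r or q), 0
2. Dia Box not r or q, 1   [Dia-rule on 1: fresh world 1, 0R1]
3. q, 1   [or-rule on 2 (branches; this branch)]
Accessibility: 0R1

Satisfiable (open branch found)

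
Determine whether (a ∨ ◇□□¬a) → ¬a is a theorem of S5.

Tableau for the negation ¬((a ∨ ◇□□¬a) → ¬a):
1. ¬((a ∨ ◇□□¬a) → ¬a), w0
2. a ∨ ◇□□¬a, w0
3. a, w0
Accessibility: w0Rw0
The negation has an open branch (countermodel exists).

Not valid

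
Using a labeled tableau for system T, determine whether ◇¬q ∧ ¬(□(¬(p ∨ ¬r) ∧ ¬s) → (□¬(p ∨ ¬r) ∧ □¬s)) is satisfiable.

Unsatisfiable

1. ◇¬q ∧ ¬(□(¬(p ∨ ¬r) ∧ ¬s) → (□¬(p ∨ ¬r) ∧ □¬s)), 0
2. ◇¬q, 0
3. ¬(□(¬(p ∨ ¬r) ∧ ¬s) → (□¬(p ∨ ¬r) ∧ □¬s)), 0
4. □(¬(p ∨ ¬r) ∧ ¬s), 0
5. ¬(□¬(p ∨ ¬r) ∧ □¬s), 0
6. ¬(p ∨ ¬r) ∧ ¬s, 0
7. ¬(p ∨ ¬r), 0
8. ¬s, 0
9. ¬p, 0
10. r, 0
11. ¬□¬(p ∨ ¬r), 0
12. ¬q, 1
13. ¬(p ∨ ¬r) ∧ ¬s, 1
14. ¬(p ∨ ¬r), 1
15. ¬s, 1
16. ¬p, 1
17. r, 1
18. p ∨ ¬r, 2
19. ¬(p ∨ ¬r) ∧ ¬s, 2
20. ¬(p ∨ ¬r), 2
21. ¬s, 2
22. ¬p, 2
23. r, 2
24. ¬r, 2
Accessibility: 0R0, 0R1, 0R2, 1R1, 2R2
Branch closes: r and ¬r both at 2.
All branches of the tableau close; one closing branch shown above.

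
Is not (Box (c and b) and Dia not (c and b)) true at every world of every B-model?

Valid in B

Tableau for the negation Box (c and b) and Dia not (c and b):
1. Box (c and b) and Dia not (c and b), 0
2. Box (c and b), 0
3. Dia not (c and b), 0
4. c and b, 0
5. c, 0
6. b, 0
7. not (c and b), 1
8. c and b, 1
9. c, 1
10. b, 1
11. not b, 1
Accessibility: 0R0, 0R1, 1R0, 1R1
Branch closes: b and not b both at 1.
All branches of the negation close; one closing branch shown above.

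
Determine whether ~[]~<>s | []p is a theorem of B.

No, not valid

Tableau for the negation ~(~[]~<>s | []p):
1. ~(~[]~<>s | []p), u
2. []~<>s, u
3. ~[]p, u
4. ~<>s, u
5. ~s, u
6. ~p, v
7. ~<>s, v
8. ~s, v
Accessibility: uRu, uRv, vRu, vRv
The negation has an open branch (countermodel exists).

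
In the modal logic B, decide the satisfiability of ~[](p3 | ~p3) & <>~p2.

1. ~[](p3 | ~p3) & <>~p2, w0
2. ~[](p3 | ~p3), w0
3. <>~p2, w0
4. ~(p3 | ~p3), w1
5. ~p3, w1
6. p3, w1
Accessibility: w0Rw0, w0Rw1, w1Rw0, w1Rw1
Branch closes: p3 and ~p3 both at w1.
Every branch closes; the branch above is one of them.

Unsatisfiable (every branch closes)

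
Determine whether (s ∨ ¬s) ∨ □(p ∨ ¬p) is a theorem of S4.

Valid in S4

Tableau for the negation ¬((s ∨ ¬s) ∨ □(p ∨ ¬p)):
1. ¬((s ∨ ¬s) ∨ □(p ∨ ¬p)), u
2. ¬(s ∨ ¬s), u
3. ¬□(p ∨ ¬p), u
4. ¬s, u
5. s, u
Accessibility: uRu
Branch closes: s and ¬s both at u.
Every branch of the negation's tableau closes; the branch above is one of them.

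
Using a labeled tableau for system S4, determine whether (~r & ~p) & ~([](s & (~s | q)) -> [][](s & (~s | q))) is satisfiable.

Unsatisfiable

1. (~r & ~p) & ~([](s & (~s | q)) -> [][](s & (~s | q))), w0
2. ~r & ~p, w0
3. ~([](s & (~s | q)) -> [][](s & (~s | q))), w0
4. ~r, w0
5. ~p, w0
6. [](s & (~s | q)), w0
7. ~[][](s & (~s | q)), w0
8. s & (~s | q), w0
9. s, w0
10. ~s | q, w0
11. q, w0
12. ~[](s & (~s | q)), w1
13. s & (~s | q), w1
14. s, w1
15. ~s | q, w1
16. q, w1
17. ~(s & (~s | q)), w2
18. s & (~s | q), w2
19. s, w2
20. ~s | q, w2
21. ~(~s | q), w2
22. ~q, w2
23. q, w2
Accessibility: w0Rw0, w0Rw1, w0Rw2, w1Rw1, w1Rw2, w2Rw2
Branch closes: q and ~q both at w2.
All branches of the tableau close; one closing branch shown above.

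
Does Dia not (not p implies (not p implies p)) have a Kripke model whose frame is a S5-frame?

1. Dia not (not p implies (not p implies p)), 0
2. not (not p implies (not p implies p)), 1   [Dia-rule on 1: fresh world 1, 0R1]
3. not p, 1   [neg-implies-rule on 2]
4. not (not p implies p), 1   [neg-implies-rule on 2]
Accessibility: 0R0, 0R1, 1R0, 1R1

Satisfiable (open branch found)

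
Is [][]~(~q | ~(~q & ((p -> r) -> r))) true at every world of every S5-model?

Tableau for the negation ~[][]~(~q | ~(~q & ((p -> r) -> r))):
1. ~[][]~(~q | ~(~q & ((p -> r) -> r))), 0
2. ~[]~(~q | ~(~q & ((p -> r) -> r))), 1
3. ~q | ~(~q & ((p -> r) -> r)), 2
4. ~(~q & ((p -> r) -> r)), 2
5. ~((p -> r) -> r), 2
6. p -> r, 2
7. ~r, 2
8. ~p, 2
Accessibility: 0R0, 0R1, 0R2, 1R0, 1R1, 1R2, 2R0, 2R1, 2R2
The negation has an open branch (countermodel exists).

Not valid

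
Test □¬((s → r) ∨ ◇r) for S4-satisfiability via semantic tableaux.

1. □¬((s → r) ∨ ◇r), 0
2. ¬((s → r) ∨ ◇r), 0   [□-rule on 1 via 0R0]
3. ¬(s → r), 0   [¬∨-rule on 2]
4. ¬◇r, 0   [¬∨-rule on 2]
5. s, 0   [¬→-rule on 3]
6. ¬r, 0   [¬→-rule on 3]
Accessibility: 0R0

Satisfiable (open branch found)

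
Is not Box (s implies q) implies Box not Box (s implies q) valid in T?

Tableau for the negation not (not Box (s implies q) implies Box not Box (s implies q)):
1. not (not Box (s implies q) implies Box not Box (s implies q)), w0
2. not Box (s implies q), w0
3. not Box not Box (s implies q), w0
4. not (s implies q), w1
5. s, w1
6. not q, w1
7. Box (s implies q), w2
8. s implies q, w2
9. q, w2
Accessibility: w0Rw0, w0Rw1, w0Rw2, w1Rw1, w2Rw2
The negation has an open branch (countermodel exists).

Not valid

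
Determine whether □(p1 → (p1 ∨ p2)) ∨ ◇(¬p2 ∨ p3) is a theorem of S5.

Yes, valid

Tableau for the negation ¬(□(p1 → (p1 ∨ p2)) ∨ ◇(¬p2 ∨ p3)):
1. ¬(□(p1 → (p1 ∨ p2)) ∨ ◇(¬p2 ∨ p3)), u
2. ¬□(p1 → (p1 ∨ p2)), u   [¬∨-rule on 1]
3. ¬◇(¬p2 ∨ p3), u   [¬∨-rule on 1]
4. ¬(¬p2 ∨ p3), u   [¬◇-rule on 3 via uRu]
5. p2, u   [¬∨-rule on 4]
6. ¬p3, u   [¬∨-rule on 4]
7. ¬(p1 → (p1 ∨ p2)), v   [¬□-rule on 2: fresh world v, uRv]
8. p1, v   [¬→-rule on 7]
9. ¬(p1 ∨ p2), v   [¬→-rule on 7]
10. ¬p1, v   [¬∨-rule on 9]
11. ¬p2, v   [¬∨-rule on 9]
Accessibility: uRu, uRv, vRu, vRv
Branch closes: p1 and ¬p1 both at v.
Every branch of the negation's tableau closes; the branch above is one of them.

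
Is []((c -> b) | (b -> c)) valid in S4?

Tableau for the negation ~[]((c -> b) | (b -> c)):
1. ~[]((c -> b) | (b -> c)), w0
2. ~((c -> b) | (b -> c)), w1   [~[]-rule on 1: fresh world w1, w0Rw1]
3. ~(c -> b), w1   [~|-rule on 2]
4. ~(b -> c), w1   [~|-rule on 2]
5. c, w1   [~->-rule on 3]
6. ~b, w1   [~->-rule on 3]
7. b, w1   [~->-rule on 4]
8. ~c, w1   [~->-rule on 4]
Accessibility: w0Rw0, w0Rw1, w1Rw1
Branch closes: b and ~b both at w1.
All branches of the negation close; one closing branch shown above.

Valid in S4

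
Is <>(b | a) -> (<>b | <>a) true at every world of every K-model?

Tableau for the negation ~(<>(b | a) -> (<>b | <>a)):
1. ~(<>(b | a) -> (<>b | <>a)), w0
2. <>(b | a), w0   [~->-rule on 1]
3. ~(<>b | <>a), w0   [~->-rule on 1]
4. ~<>b, w0   [~|-rule on 3]
5. ~<>a, w0   [~|-rule on 3]
6. b | a, w1   [<>-rule on 2: fresh world w1, w0Rw1]
7. ~b, w1   [~<>-rule on 4 via w0Rw1]
8. ~a, w1   [~<>-rule on 5 via w0Rw1]
9. a, w1   [|-rule on 6 (branches; this branch)]
Accessibility: w0Rw1
Branch closes: a and ~a both at w1.
Every branch of the negation's tableau closes; the branch above is one of them.

Valid in K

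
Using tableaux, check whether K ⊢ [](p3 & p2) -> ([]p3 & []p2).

Valid

Tableau for the negation ~([](p3 & p2) -> ([]p3 & []p2)):
1. ~([](p3 & p2) -> ([]p3 & []p2)), 0
2. [](p3 & p2), 0
3. ~([]p3 & []p2), 0
4. ~[]p2, 0
5. ~p2, 1
6. p3 & p2, 1
7. p3, 1
8. p2, 1
Accessibility: 0R1
Branch closes: p2 and ~p2 both at 1.
All branches of the negation close; one closing branch shown above.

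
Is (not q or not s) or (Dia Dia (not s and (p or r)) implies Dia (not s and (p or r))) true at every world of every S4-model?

Valid

Tableau for the negation not ((not q or not s) or (Dia Dia (not s and (p or r)) implies Dia (not s and (p or r)))):
1. not ((not q or not s) or (Dia Dia (not s and (p or r)) implies Dia (not s and (p or r)))), 0
2. not (not q or not s), 0
3. not (Dia Dia (not s and (p or r)) implies Dia (not s and (p or r))), 0
4. q, 0
5. s, 0
6. Dia Dia (not s and (p or r)), 0
7. not Dia (not s and (p or r)), 0
8. not (not s and (p or r)), 0
9. not (p or r), 0
10. not p, 0
11. not r, 0
12. Dia (not s and (p or r)), 1
13. not (not s and (p or r)), 1
14. not (p or r), 1
15. not p, 1
16. not r, 1
17. not s and (p or r), 2
18. not s, 2
19. p or r, 2
20. not (not s and (p or r)), 2
21. r, 2
22. not (p or r), 2
23. not p, 2
24. not r, 2
Accessibility: 0R0, 0R1, 0R2, 1R1, 1R2, 2R2
Branch closes: r and not r both at 2.
Every branch of the negation's tableau closes; the branch above is one of them.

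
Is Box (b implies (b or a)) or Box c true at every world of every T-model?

Valid

Tableau for the negation not (Box (b implies (b or a)) or Box c):
1. not (Box (b implies (b or a)) or Box c), 0
2. not Box (b implies (b or a)), 0   [neg-or-rule on 1]
3. not Box c, 0   [neg-or-rule on 1]
4. not (b implies (b or a)), 1   [neg-Box-rule on 2: fresh world 1, 0R1]
5. b, 1   [neg-implies-rule on 4]
6. not (b or a), 1   [neg-implies-rule on 4]
7. not b, 1   [neg-or-rule on 6]
8. not a, 1   [neg-or-rule on 6]
Accessibility: 0R0, 0R1, 1R1
Branch closes: b and not b both at 1.
All branches of the negation close; one closing branch shown above.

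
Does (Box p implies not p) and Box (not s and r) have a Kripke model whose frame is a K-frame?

1. (Box p implies not p) and Box (not s and r), u
2. Box p implies not p, u   [and-rule on 1]
3. Box (not s and r), u   [and-rule on 1]
4. not p, u   [implies-rule on 2 (branches; this branch)]

Satisfiable (open branch found)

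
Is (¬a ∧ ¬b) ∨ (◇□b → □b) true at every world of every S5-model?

Yes, valid

Tableau for the negation ¬((¬a ∧ ¬b) ∨ (◇□b → □b)):
1. ¬((¬a ∧ ¬b) ∨ (◇□b → □b)), w0
2. ¬(¬a ∧ ¬b), w0   [¬∨-rule on 1]
3. ¬(◇□b → □b), w0   [¬∨-rule on 1]
4. ◇□b, w0   [¬→-rule on 3]
5. ¬□b, w0   [¬→-rule on 3]
6. a, w0   [¬∧-rule on 2 (branches; this branch)]
7. □b, w1   [◇-rule on 4: fresh world w1, w0Rw1]
8. b, w0   [□-rule on 7 via w1Rw0]
9. b, w1   [□-rule on 7 via w1Rw1]
10. ¬b, w2   [¬□-rule on 5: fresh world w2, w0Rw2]
11. b, w2   [□-rule on 7 via w1Rw2]
Accessibility: w0Rw0, w0Rw1, w0Rw2, w1Rw0, w1Rw1, w1Rw2, w2Rw0, w2Rw1, w2Rw2
Branch closes: b and ¬b both at w2.
Every branch of the negation's tableau closes; the branch above is one of them.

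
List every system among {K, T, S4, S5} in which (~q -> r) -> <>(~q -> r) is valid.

K-tableau for the negation ~((~q -> r) -> <>(~q -> r)):
1. ~((~q -> r) -> <>(~q -> r)), 0
2. ~q -> r, 0
3. ~<>(~q -> r), 0
4. r, 0
Complete open branch: countermodel on a K-frame, so not valid in K.
T-tableau for the negation ~((~q -> r) -> <>(~q -> r)):
1. ~((~q -> r) -> <>(~q -> r)), 0
2. ~q -> r, 0
3. ~<>(~q -> r), 0
4. ~(~q -> r), 0
5. ~q, 0
6. ~r, 0
7. r, 0
Accessibility: 0R0
Branch closes: r and ~r both at 0.
Every branch closes (one shown): valid in T, hence also in S4, S5 (every theorem of T is a theorem of S4 and S5).

T, S4, S5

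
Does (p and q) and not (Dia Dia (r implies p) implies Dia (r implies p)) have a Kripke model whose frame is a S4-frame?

No, unsatisfiable

1. (p and q) and not (Dia Dia (r implies p) implies Dia (r implies p)), u
2. p and q, u
3. not (Dia Dia (r implies p) implies Dia (r implies p)), u
4. p, u
5. q, u
6. Dia Dia (r implies p), u
7. not Dia (r implies p), u
8. not (r implies p), u
9. r, u
10. not p, u
Accessibility: uRu
Branch closes: p and not p both at u.
Every branch closes; the branch above is one of them.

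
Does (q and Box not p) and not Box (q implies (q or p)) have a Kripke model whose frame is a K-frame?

Unsatisfiable (every branch closes)

1. (q and Box not p) and not Box (q implies (q or p)), w0
2. q and Box not p, w0
3. not Box (q implies (q or p)), w0
4. q, w0
5. Box not p, w0
6. not (q implies (q or p)), w1
7. q, w1
8. not (q or p), w1
9. not q, w1
10. not p, w1
Accessibility: w0Rw1
Branch closes: q and not q both at w1.
Every branch closes; the branch above is one of them.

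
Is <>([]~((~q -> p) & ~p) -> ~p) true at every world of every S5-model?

Tableau for the negation ~<>([]~((~q -> p) & ~p) -> ~p):
1. ~<>([]~((~q -> p) & ~p) -> ~p), w0
2. ~([]~((~q -> p) & ~p) -> ~p), w0
3. []~((~q -> p) & ~p), w0
4. p, w0
5. ~((~q -> p) & ~p), w0
Accessibility: w0Rw0
The negation has an open branch (countermodel exists).

No, not valid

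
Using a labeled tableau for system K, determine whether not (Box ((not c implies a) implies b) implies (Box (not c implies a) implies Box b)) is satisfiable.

Unsatisfiable (every branch closes)

1. not (Box ((not c implies a) implies b) implies (Box (not c implies a) implies Box b)), w0
2. Box ((not c implies a) implies b), w0   [neg-implies-rule on 1]
3. not (Box (not c implies a) implies Box b), w0   [neg-implies-rule on 1]
4. Box (not c implies a), w0   [neg-implies-rule on 3]
5. not Box b, w0   [neg-implies-rule on 3]
6. not b, w1   [neg-Box-rule on 5: fresh world w1, w0Rw1]
7. (not c implies a) implies b, w1   [Box-rule on 2 via w0Rw1]
8. not c implies a, w1   [Box-rule on 4 via w0Rw1]
9. not (not c implies a), w1   [implies-rule on 7 (branches; this branch)]
10. not c, w1   [neg-implies-rule on 9]
11. not a, w1   [neg-implies-rule on 9]
12. a, w1   [implies-rule on 8 (branches; this branch)]
Accessibility: w0Rw1
Branch closes: a and not a both at w1.
(One branch shown.) All branches close.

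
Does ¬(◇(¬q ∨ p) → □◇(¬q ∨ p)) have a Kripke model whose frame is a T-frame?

Satisfiable

1. ¬(◇(¬q ∨ p) → □◇(¬q ∨ p)), 0
2. ◇(¬q ∨ p), 0
3. ¬□◇(¬q ∨ p), 0
4. ¬q ∨ p, 1
5. p, 1
6. ¬◇(¬q ∨ p), 2
7. ¬(¬q ∨ p), 2
8. q, 2
9. ¬p, 2
Accessibility: 0R0, 0R1, 0R2, 1R1, 2R2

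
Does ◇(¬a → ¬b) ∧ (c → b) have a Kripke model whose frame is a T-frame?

1. ◇(¬a → ¬b) ∧ (c → b), 0
2. ◇(¬a → ¬b), 0
3. c → b, 0
4. b, 0
5. ¬a → ¬b, 1
6. ¬b, 1
Accessibility: 0R0, 0R1, 1R1

Satisfiable (open branch found)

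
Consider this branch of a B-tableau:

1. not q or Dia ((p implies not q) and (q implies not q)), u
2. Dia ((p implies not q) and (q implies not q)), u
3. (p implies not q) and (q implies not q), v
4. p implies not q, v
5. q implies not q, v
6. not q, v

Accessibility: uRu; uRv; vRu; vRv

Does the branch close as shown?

Not closed

No world carries both an atom and its negation.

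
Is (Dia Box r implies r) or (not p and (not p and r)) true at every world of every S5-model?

Tableau for the negation not ((Dia Box r implies r) or (not p and (not p and r))):
1. not ((Dia Box r implies r) or (not p and (not p and r))), 0
2. not (Dia Box r implies r), 0
3. not (not p and (not p and r)), 0
4. Dia Box r, 0
5. not r, 0
6. not (not p and r), 0
7. Box r, 1
8. r, 0
Accessibility: 0R0, 0R1, 1R0, 1R1
Branch closes: r and not r both at 0.
All branches of the negation close; one closing branch shown above.

Yes, valid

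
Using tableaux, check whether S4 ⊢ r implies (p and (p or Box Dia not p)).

Not valid

Tableau for the negation not (r implies (p and (p or Box Dia not p))):
1. not (r implies (p and (p or Box Dia not p))), u
2. r, u
3. not (p and (p or Box Dia not p)), u
4. not (p or Box Dia not p), u
5. not p, u
6. not Box Dia not p, u
7. not Dia not p, v
8. p, v
Accessibility: uRu, uRv, vRv
The negation has an open branch (countermodel exists).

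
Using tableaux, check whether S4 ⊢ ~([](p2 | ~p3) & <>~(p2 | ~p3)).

Valid in S4

Tableau for the negation [](p2 | ~p3) & <>~(p2 | ~p3):
1. [](p2 | ~p3) & <>~(p2 | ~p3), u
2. [](p2 | ~p3), u
3. <>~(p2 | ~p3), u
4. p2 | ~p3, u
5. ~p3, u
6. ~(p2 | ~p3), v
7. ~p2, v
8. p3, v
9. p2 | ~p3, v
10. ~p3, v
Accessibility: uRu, uRv, vRv
Branch closes: p3 and ~p3 both at v.
All branches of the negation close; one closing branch shown above.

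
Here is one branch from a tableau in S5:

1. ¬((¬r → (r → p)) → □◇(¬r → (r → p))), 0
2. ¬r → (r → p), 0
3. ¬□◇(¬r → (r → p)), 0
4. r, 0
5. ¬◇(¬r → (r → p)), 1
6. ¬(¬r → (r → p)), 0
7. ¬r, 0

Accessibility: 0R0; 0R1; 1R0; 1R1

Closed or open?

Both r and ¬r appear at 0.

Closed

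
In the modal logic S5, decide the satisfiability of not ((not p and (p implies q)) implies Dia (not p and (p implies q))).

1. not ((not p and (p implies q)) implies Dia (not p and (p implies q))), w0
2. not p and (p implies q), w0
3. not Dia (not p and (p implies q)), w0
4. not p, w0
5. p implies q, w0
6. not (not p and (p implies q)), w0
7. q, w0
8. not (p implies q), w0
9. p, w0
10. not q, w0
Accessibility: w0Rw0
Branch closes: p and not p both at w0.
(One branch shown.) All branches close.

Unsatisfiable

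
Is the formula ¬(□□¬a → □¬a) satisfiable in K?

Satisfiable (open branch found)

1. ¬(□□¬a → □¬a), 0
2. □□¬a, 0
3. ¬□¬a, 0
4. a, 1
5. □¬a, 1
Accessibility: 0R1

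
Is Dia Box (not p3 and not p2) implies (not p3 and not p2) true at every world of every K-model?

No, not valid

Tableau for the negation not (Dia Box (not p3 and not p2) implies (not p3 and not p2)):
1. not (Dia Box (not p3 and not p2) implies (not p3 and not p2)), u
2. Dia Box (not p3 and not p2), u   [neg-implies-rule on 1]
3. not (not p3 and not p2), u   [neg-implies-rule on 1]
4. p2, u   [neg-and-rule on 3 (branches; this branch)]
5. Box (not p3 and not p2), v   [Dia-rule on 2: fresh world v, uRv]
Accessibility: uRv
The negation has an open branch (countermodel exists).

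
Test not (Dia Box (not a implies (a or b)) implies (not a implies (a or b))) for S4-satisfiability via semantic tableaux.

1. not (Dia Box (not a implies (a or b)) implies (not a implies (a or b))), u
2. Dia Box (not a implies (a or b)), u
3. not (not a implies (a or b)), u
4. not a, u
5. not (a or b), u
6. not b, u
7. Box (not a implies (a or b)), v
8. not a implies (a or b), v
9. a or b, v
10. b, v
Accessibility: uRu, uRv, vRv

Satisfiable (open branch found)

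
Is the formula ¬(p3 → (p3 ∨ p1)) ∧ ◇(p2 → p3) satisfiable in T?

No, unsatisfiable

1. ¬(p3 → (p3 ∨ p1)) ∧ ◇(p2 → p3), 0
2. ¬(p3 → (p3 ∨ p1)), 0   [∧-rule on 1]
3. ◇(p2 → p3), 0   [∧-rule on 1]
4. p3, 0   [¬→-rule on 2]
5. ¬(p3 ∨ p1), 0   [¬→-rule on 2]
6. ¬p3, 0   [¬∨-rule on 5]
7. ¬p1, 0   [¬∨-rule on 5]
Accessibility: 0R0
Branch closes: p3 and ¬p3 both at 0.
(One branch shown.) All branches close.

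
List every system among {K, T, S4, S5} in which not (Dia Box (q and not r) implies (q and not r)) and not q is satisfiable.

S5-tableau for the formula:
1. not (Dia Box (q and not r) implies (q and not r)) and not q, w0
2. not (Dia Box (q and not r) implies (q and not r)), w0
3. not q, w0
4. Dia Box (q and not r), w0
5. not (q and not r), w0
6. r, w0
7. Box (q and not r), w1
8. q and not r, w0
9. q, w0
10. not r, w0
Accessibility: w0Rw0, w0Rw1, w1Rw0, w1Rw1
Branch closes: q and not q both at w0.
Every branch closes (one shown): unsatisfiable in S5.
S4-tableau for the formula:
1. not (Dia Box (q and not r) implies (q and not r)) and not q, w0
2. not (Dia Box (q and not r) implies (q and not r)), w0
3. not q, w0
4. Dia Box (q and not r), w0
5. not (q and not r), w0
6. r, w0
7. Box (q and not r), w1
8. q and not r, w1
9. q, w1
10. not r, w1
Accessibility: w0Rw0, w0Rw1, w1Rw1
Complete open branch: satisfiable in S4, hence also in K, T (this S4-model is also a K-model and a T-model).

K, T, S4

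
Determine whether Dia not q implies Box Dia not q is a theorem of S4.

Invalid (countermodel exists)

Tableau for the negation not (Dia not q implies Box Dia not q):
1. not (Dia not q implies Box Dia not q), w0
2. Dia not q, w0
3. not Box Dia not q, w0
4. not q, w1
5. not Dia not q, w2
6. q, w2
Accessibility: w0Rw0, w0Rw1, w0Rw2, w1Rw1, w2Rw2
The negation has an open branch (countermodel exists).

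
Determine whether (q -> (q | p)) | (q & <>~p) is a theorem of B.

Tableau for the negation ~((q -> (q | p)) | (q & <>~p)):
1. ~((q -> (q | p)) | (q & <>~p)), w0
2. ~(q -> (q | p)), w0
3. ~(q & <>~p), w0
4. q, w0
5. ~(q | p), w0
6. ~q, w0
7. ~p, w0
Accessibility: w0Rw0
Branch closes: q and ~q both at w0.
All branches of the negation close; one closing branch shown above.

Valid in B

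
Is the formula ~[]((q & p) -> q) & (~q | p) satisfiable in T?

Unsatisfiable

1. ~[]((q & p) -> q) & (~q | p), w0
2. ~[]((q & p) -> q), w0
3. ~q | p, w0
4. p, w0
5. ~((q & p) -> q), w1
6. q & p, w1
7. ~q, w1
8. q, w1
9. p, w1
Accessibility: w0Rw0, w0Rw1, w1Rw1
Branch closes: q and ~q both at w1.
All branches of the tableau close; one closing branch shown above.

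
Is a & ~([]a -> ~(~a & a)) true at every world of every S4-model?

Tableau for the negation ~(a & ~([]a -> ~(~a & a))):
1. ~(a & ~([]a -> ~(~a & a))), u
2. []a -> ~(~a & a), u
3. ~(~a & a), u
4. ~a, u
Accessibility: uRu
The negation has an open branch (countermodel exists).

No, not valid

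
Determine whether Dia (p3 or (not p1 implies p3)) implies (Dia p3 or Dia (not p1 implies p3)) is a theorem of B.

Valid

Tableau for the negation not (Dia (p3 or (not p1 implies p3)) implies (Dia p3 or Dia (not p1 implies p3))):
1. not (Dia (p3 or (not p1 implies p3)) implies (Dia p3 or Dia (not p1 implies p3))), 0
2. Dia (p3 or (not p1 implies p3)), 0   [neg-implies-rule on 1]
3. not (Dia p3 or Dia (not p1 implies p3)), 0   [neg-implies-rule on 1]
4. not Dia p3, 0   [neg-or-rule on 3]
5. not Dia (not p1 implies p3), 0   [neg-or-rule on 3]
6. not p3, 0   [neg-Dia-rule on 4 via 0R0]
7. not (not p1 implies p3), 0   [neg-Dia-rule on 5 via 0R0]
8. not p1, 0   [neg-implies-rule on 7]
9. p3 or (not p1 implies p3), 1   [Dia-rule on 2: fresh world 1, 0R1]
10. not p3, 1   [neg-Dia-rule on 4 via 0R1]
11. not (not p1 implies p3), 1   [neg-Dia-rule on 5 via 0R1]
12. not p1, 1   [neg-implies-rule on 11]
13. not p1 implies p3, 1   [or-rule on 9 (branches; this branch)]
14. p3, 1   [implies-rule on 13 (branches; this branch)]
Accessibility: 0R0, 0R1, 1R0, 1R1
Branch closes: p3 and not p3 both at 1.
Every branch of the negation's tableau closes; the branch above is one of them.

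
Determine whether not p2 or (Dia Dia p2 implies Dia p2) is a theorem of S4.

Tableau for the negation not (not p2 or (Dia Dia p2 implies Dia p2)):
1. not (not p2 or (Dia Dia p2 implies Dia p2)), w0
2. p2, w0
3. not (Dia Dia p2 implies Dia p2), w0
4. Dia Dia p2, w0
5. not Dia p2, w0
6. not p2, w0
Accessibility: w0Rw0
Branch closes: p2 and not p2 both at w0.
All branches of the negation close; one closing branch shown above.

Valid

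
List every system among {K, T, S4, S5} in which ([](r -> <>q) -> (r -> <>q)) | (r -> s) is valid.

T, S4, S5

K-tableau for the negation ~(([](r -> <>q) -> (r -> <>q)) | (r -> s)):
1. ~(([](r -> <>q) -> (r -> <>q)) | (r -> s)), w0
2. ~([](r -> <>q) -> (r -> <>q)), w0
3. ~(r -> s), w0
4. [](r -> <>q), w0
5. ~(r -> <>q), w0
6. r, w0
7. ~s, w0
8. ~<>q, w0
Complete open branch: countermodel on a K-frame, so not valid in K.
T-tableau for the negation ~(([](r -> <>q) -> (r -> <>q)) | (r -> s)):
1. ~(([](r -> <>q) -> (r -> <>q)) | (r -> s)), w0
2. ~([](r -> <>q) -> (r -> <>q)), w0
3. ~(r -> s), w0
4. [](r -> <>q), w0
5. ~(r -> <>q), w0
6. r, w0
7. ~s, w0
8. ~<>q, w0
9. r -> <>q, w0
10. ~q, w0
11. <>q, w0
12. q, w1
13. r -> <>q, w1
14. ~q, w1
Accessibility: w0Rw0, w0Rw1, w1Rw1
Branch closes: q and ~q both at w1.
Every branch closes (one shown): valid in T, hence also in S4, S5 (every theorem of T is a theorem of S4 and S5).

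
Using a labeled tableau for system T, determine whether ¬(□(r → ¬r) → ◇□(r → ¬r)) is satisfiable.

1. ¬(□(r → ¬r) → ◇□(r → ¬r)), 0
2. □(r → ¬r), 0
3. ¬◇□(r → ¬r), 0
4. r → ¬r, 0
5. ¬□(r → ¬r), 0
6. ¬r, 0
7. ¬(r → ¬r), 1
8. r, 1
9. r → ¬r, 1
10. ¬□(r → ¬r), 1
11. ¬r, 1
Accessibility: 0R0, 0R1, 1R1
Branch closes: r and ¬r both at 1.
Every branch closes; the branch above is one of them.

Unsatisfiable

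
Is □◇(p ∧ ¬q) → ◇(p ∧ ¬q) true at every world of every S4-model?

Yes, valid

Tableau for the negation ¬(□◇(p ∧ ¬q) → ◇(p ∧ ¬q)):
1. ¬(□◇(p ∧ ¬q) → ◇(p ∧ ¬q)), 0
2. □◇(p ∧ ¬q), 0   [¬→-rule on 1]
3. ¬◇(p ∧ ¬q), 0   [¬→-rule on 1]
4. ◇(p ∧ ¬q), 0   [□-rule on 2 via 0R0]
5. ¬(p ∧ ¬q), 0   [¬◇-rule on 3 via 0R0]
6. q, 0   [¬∧-rule on 5 (branches; this branch)]
7. p ∧ ¬q, 1   [◇-rule on 4: fresh world 1, 0R1]
8. p, 1   [∧-rule on 7]
9. ¬q, 1   [∧-rule on 7]
10. ◇(p ∧ ¬q), 1   [□-rule on 2 via 0R1]
11. ¬(p ∧ ¬q), 1   [¬◇-rule on 3 via 0R1]
12. q, 1   [¬∧-rule on 11 (branches; this branch)]
Accessibility: 0R0, 0R1, 1R1
Branch closes: q and ¬q both at 1.
All branches of the negation close; one closing branch shown above.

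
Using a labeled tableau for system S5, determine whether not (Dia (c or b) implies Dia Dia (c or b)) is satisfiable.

1. not (Dia (c or b) implies Dia Dia (c or b)), u
2. Dia (c or b), u
3. not Dia Dia (c or b), u
4. not Dia (c or b), u
5. not (c or b), u
6. not c, u
7. not b, u
8. c or b, v
9. not Dia (c or b), v
10. not (c or b), v
11. not c, v
12. not b, v
13. b, v
Accessibility: uRu, uRv, vRu, vRv
Branch closes: b and not b both at v.
Every branch closes; the branch above is one of them.

Unsatisfiable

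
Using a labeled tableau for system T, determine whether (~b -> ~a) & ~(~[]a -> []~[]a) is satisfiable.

Satisfiable

1. (~b -> ~a) & ~(~[]a -> []~[]a), w0
2. ~b -> ~a, w0
3. ~(~[]a -> []~[]a), w0
4. ~[]a, w0
5. ~[]~[]a, w0
6. ~a, w0
7. ~a, w1
8. []a, w2
9. a, w2
Accessibility: w0Rw0, w0Rw1, w0Rw2, w1Rw1, w2Rw2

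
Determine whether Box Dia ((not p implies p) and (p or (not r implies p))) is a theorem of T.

Tableau for the negation not Box Dia ((not p implies p) and (p or (not r implies p))):
1. not Box Dia ((not p implies p) and (p or (not r implies p))), 0
2. not Dia ((not p implies p) and (p or (not r implies p))), 1
3. not ((not p implies p) and (p or (not r implies p))), 1
4. not (p or (not r implies p)), 1
5. not p, 1
6. not (not r implies p), 1
7. not r, 1
Accessibility: 0R0, 0R1, 1R1
The negation has an open branch (countermodel exists).

Not valid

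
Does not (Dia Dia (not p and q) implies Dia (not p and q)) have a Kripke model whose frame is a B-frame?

Satisfiable

1. not (Dia Dia (not p and q) implies Dia (not p and q)), w0
2. Dia Dia (not p and q), w0   [neg-implies-rule on 1]
3. not Dia (not p and q), w0   [neg-implies-rule on 1]
4. not (not p and q), w0   [neg-Dia-rule on 3 via w0Rw0]
5. not q, w0   [neg-and-rule on 4 (branches; this branch)]
6. Dia (not p and q), w1   [Dia-rule on 2: fresh world w1, w0Rw1]
7. not (not p and q), w1   [neg-Dia-rule on 3 via w0Rw1]
8. not q, w1   [neg-and-rule on 7 (branches; this branch)]
9. not p and q, w2   [Dia-rule on 6: fresh world w2, w1Rw2]
10. not p, w2   [and-rule on 9]
11. q, w2   [and-rule on 9]
Accessibility: w0Rw0, w0Rw1, w1Rw0, w1Rw1, w1Rw2, w2Rw1, w2Rw2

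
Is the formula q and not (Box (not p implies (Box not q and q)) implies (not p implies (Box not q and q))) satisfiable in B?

1. q and not (Box (not p implies (Box not q and q)) implies (not p implies (Box not q and q))), 0
2. q, 0
3. not (Box (not p implies (Box not q and q)) implies (not p implies (Box not q and q))), 0
4. Box (not p implies (Box not q and q)), 0
5. not (not p implies (Box not q and q)), 0
6. not p, 0
7. not (Box not q and q), 0
8. not p implies (Box not q and q), 0
9. not Box not q, 0
10. Box not q and q, 0
11. Box not q, 0
12. not q, 0
Accessibility: 0R0
Branch closes: q and not q both at 0.
(One branch shown.) All branches close.

Unsatisfiable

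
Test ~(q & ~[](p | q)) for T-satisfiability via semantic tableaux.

1. ~(q & ~[](p | q)), w0
2. [](p | q), w0
3. p | q, w0
4. q, w0
Accessibility: w0Rw0

Satisfiable (open branch found)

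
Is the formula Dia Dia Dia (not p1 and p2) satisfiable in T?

Satisfiable (open branch found)

1. Dia Dia Dia (not p1 and p2), w0
2. Dia Dia (not p1 and p2), w1
3. Dia (not p1 and p2), w2
4. not p1 and p2, w3
5. not p1, w3
6. p2, w3
Accessibility: w0Rw0, w0Rw1, w1Rw1, w1Rw2, w2Rw2, w2Rw3, w3Rw3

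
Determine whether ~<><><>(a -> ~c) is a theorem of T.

Tableau for the negation <><><>(a -> ~c):
1. <><><>(a -> ~c), u
2. <><>(a -> ~c), v
3. <>(a -> ~c), w
4. a -> ~c, x
5. ~c, x
Accessibility: uRu, uRv, vRv, vRw, wRw, wRx, xRx
The negation has an open branch (countermodel exists).

Not valid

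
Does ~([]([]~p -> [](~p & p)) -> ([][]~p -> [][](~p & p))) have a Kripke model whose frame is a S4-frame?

Unsatisfiable (every branch closes)

1. ~([]([]~p -> [](~p & p)) -> ([][]~p -> [][](~p & p))), u
2. []([]~p -> [](~p & p)), u
3. ~([][]~p -> [][](~p & p)), u
4. [][]~p, u
5. ~[][](~p & p), u
6. []~p -> [](~p & p), u
7. []~p, u
8. ~p, u
9. ~[]~p, u
10. ~[](~p & p), v
11. []~p -> [](~p & p), v
12. []~p, v
13. ~p, v
14. ~[]~p, v
15. p, w
16. []~p -> [](~p & p), w
17. []~p, w
18. ~p, w
Accessibility: uRu, uRv, uRw, vRv, wRw
Branch closes: p and ~p both at w.
All branches of the tableau close; one closing branch shown above.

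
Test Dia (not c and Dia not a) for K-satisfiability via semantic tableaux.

1. Dia (not c and Dia not a), 0
2. not c and Dia not a, 1
3. not c, 1
4. Dia not a, 1
5. not a, 2
Accessibility: 0R1, 1R2

Satisfiable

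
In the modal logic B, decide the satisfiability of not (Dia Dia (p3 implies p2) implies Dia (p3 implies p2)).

1. not (Dia Dia (p3 implies p2) implies Dia (p3 implies p2)), u
2. Dia Dia (p3 implies p2), u
3. not Dia (p3 implies p2), u
4. not (p3 implies p2), u
5. p3, u
6. not p2, u
7. Dia (p3 implies p2), v
8. not (p3 implies p2), v
9. p3, v
10. not p2, v
11. p3 implies p2, w
12. p2, w
Accessibility: uRu, uRv, vRu, vRv, vRw, wRv, wRw

Satisfiable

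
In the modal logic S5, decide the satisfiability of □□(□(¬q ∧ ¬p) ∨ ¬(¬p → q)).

Satisfiable

1. □□(□(¬q ∧ ¬p) ∨ ¬(¬p → q)), 0
2. □(□(¬q ∧ ¬p) ∨ ¬(¬p → q)), 0
3. □(¬q ∧ ¬p) ∨ ¬(¬p → q), 0
4. ¬(¬p → q), 0
5. ¬p, 0
6. ¬q, 0
Accessibility: 0R0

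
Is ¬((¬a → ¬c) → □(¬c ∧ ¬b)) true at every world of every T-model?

Tableau for the negation (¬a → ¬c) → □(¬c ∧ ¬b):
1. (¬a → ¬c) → □(¬c ∧ ¬b), u
2. □(¬c ∧ ¬b), u
3. ¬c ∧ ¬b, u
4. ¬c, u
5. ¬b, u
Accessibility: uRu
The negation has an open branch (countermodel exists).

Not valid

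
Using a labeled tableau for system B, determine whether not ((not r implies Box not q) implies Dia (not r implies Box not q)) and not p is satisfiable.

Unsatisfiable (every branch closes)

1. not ((not r implies Box not q) implies Dia (not r implies Box not q)) and not p, u
2. not ((not r implies Box not q) implies Dia (not r implies Box not q)), u
3. not p, u
4. not r implies Box not q, u
5. not Dia (not r implies Box not q), u
6. not (not r implies Box not q), u
7. not r, u
8. not Box not q, u
9. Box not q, u
10. not q, u
11. q, v
12. not (not r implies Box not q), v
13. not r, v
14. not Box not q, v
15. not q, v
Accessibility: uRu, uRv, vRu, vRv
Branch closes: q and not q both at v.
All branches of the tableau close; one closing branch shown above.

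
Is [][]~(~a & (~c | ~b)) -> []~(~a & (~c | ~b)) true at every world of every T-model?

Tableau for the negation ~([][]~(~a & (~c | ~b)) -> []~(~a & (~c | ~b))):
1. ~([][]~(~a & (~c | ~b)) -> []~(~a & (~c | ~b))), u
2. [][]~(~a & (~c | ~b)), u
3. ~[]~(~a & (~c | ~b)), u
4. []~(~a & (~c | ~b)), u
5. ~(~a & (~c | ~b)), u
6. ~(~c | ~b), u
7. c, u
8. b, u
9. ~a & (~c | ~b), v
10. ~a, v
11. ~c | ~b, v
12. []~(~a & (~c | ~b)), v
13. ~(~a & (~c | ~b)), v
14. ~b, v
15. ~(~c | ~b), v
16. c, v
17. b, v
Accessibility: uRu, uRv, vRv
Branch closes: b and ~b both at v.
All branches of the negation close; one closing branch shown above.

Valid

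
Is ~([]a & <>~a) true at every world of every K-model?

Tableau for the negation []a & <>~a:
1. []a & <>~a, w0
2. []a, w0   [&-rule on 1]
3. <>~a, w0   [&-rule on 1]
4. ~a, w1   [<>-rule on 3: fresh world w1, w0Rw1]
5. a, w1   [[]-rule on 2 via w0Rw1]
Accessibility: w0Rw1
Branch closes: a and ~a both at w1.
All branches of the negation close; one closing branch shown above.

Valid in K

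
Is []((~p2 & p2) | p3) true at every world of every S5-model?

Tableau for the negation ~[]((~p2 & p2) | p3):
1. ~[]((~p2 & p2) | p3), w0
2. ~((~p2 & p2) | p3), w1
3. ~(~p2 & p2), w1
4. ~p3, w1
5. ~p2, w1
Accessibility: w0Rw0, w0Rw1, w1Rw0, w1Rw1
The negation has an open branch (countermodel exists).

Invalid (countermodel exists)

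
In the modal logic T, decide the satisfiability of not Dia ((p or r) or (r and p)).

1. not Dia ((p or r) or (r and p)), u
2. not ((p or r) or (r and p)), u
3. not (p or r), u
4. not (r and p), u
5. not p, u
6. not r, u
Accessibility: uRu

Satisfiable (open branch found)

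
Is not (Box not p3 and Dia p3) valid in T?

Tableau for the negation Box not p3 and Dia p3:
1. Box not p3 and Dia p3, 0
2. Box not p3, 0
3. Dia p3, 0
4. not p3, 0
5. p3, 1
6. not p3, 1
Accessibility: 0R0, 0R1, 1R1
Branch closes: p3 and not p3 both at 1.
Every branch of the negation's tableau closes; the branch above is one of them.

Valid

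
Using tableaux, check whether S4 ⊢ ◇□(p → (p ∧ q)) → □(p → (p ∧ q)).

Invalid (countermodel exists)

Tableau for the negation ¬(◇□(p → (p ∧ q)) → □(p → (p ∧ q))):
1. ¬(◇□(p → (p ∧ q)) → □(p → (p ∧ q))), w0
2. ◇□(p → (p ∧ q)), w0   [¬→-rule on 1]
3. ¬□(p → (p ∧ q)), w0   [¬→-rule on 1]
4. □(p → (p ∧ q)), w1   [◇-rule on 2: fresh world w1, w0Rw1]
5. p → (p ∧ q), w1   [□-rule on 4 via w1Rw1]
6. p ∧ q, w1   [→-rule on 5 (branches; this branch)]
7. p, w1   [∧-rule on 6]
8. q, w1   [∧-rule on 6]
9. ¬(p → (p ∧ q)), w2   [¬□-rule on 3: fresh world w2, w0Rw2]
10. p, w2   [¬→-rule on 9]
11. ¬(p ∧ q), w2   [¬→-rule on 9]
12. ¬q, w2   [¬∧-rule on 11 (branches; this branch)]
Accessibility: w0Rw0, w0Rw1, w0Rw2, w1Rw1, w2Rw2
The negation has an open branch (countermodel exists).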